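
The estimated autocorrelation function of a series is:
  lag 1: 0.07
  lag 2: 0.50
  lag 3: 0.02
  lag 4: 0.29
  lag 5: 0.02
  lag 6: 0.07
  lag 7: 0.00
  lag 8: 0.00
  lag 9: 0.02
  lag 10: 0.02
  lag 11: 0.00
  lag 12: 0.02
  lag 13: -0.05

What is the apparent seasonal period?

2

The largest autocorrelation is r_2 = 0.50, with a weaker echo at lag 4 (0.29); the remaining lags stay at or below 0.07.
The dominant spike at lag 2 indicates a seasonal period of 2.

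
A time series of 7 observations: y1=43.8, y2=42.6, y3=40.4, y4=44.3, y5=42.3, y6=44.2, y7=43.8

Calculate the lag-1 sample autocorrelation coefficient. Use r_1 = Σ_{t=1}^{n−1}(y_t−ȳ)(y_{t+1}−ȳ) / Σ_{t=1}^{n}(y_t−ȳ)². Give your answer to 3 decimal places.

Mean ȳ = (43.8 + 42.6 + 40.4 + 44.3 + 42.3 + 44.2 + 43.8)/7 = 43.0571
Deviations from mean: 0.7429, -0.4571, -2.6571, 1.2429, -0.7571, 1.1429, 0.7429
Σ(y_t−ȳ)(y_{t+1}−ȳ) = (-0.3396) + (1.2147) + (-3.3024) + (-0.9410) + (-0.8653) + (0.8490) = -3.3847
Denominator Σ(y_t−ȳ)² = 11.7971
r_1 = -3.3847 / 11.7971 = -0.287

-0.287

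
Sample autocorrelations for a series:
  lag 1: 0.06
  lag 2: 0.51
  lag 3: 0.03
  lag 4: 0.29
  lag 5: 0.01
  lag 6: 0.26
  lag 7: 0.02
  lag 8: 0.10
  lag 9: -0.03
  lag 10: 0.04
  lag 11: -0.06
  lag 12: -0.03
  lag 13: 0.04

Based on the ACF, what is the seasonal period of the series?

2

The largest autocorrelation is r_2 = 0.51, with weaker echoes at lags 4 (0.29) and 6 (0.26); the remaining lags stay at or below 0.10.
The dominant spike at lag 2 indicates a seasonal period of 2.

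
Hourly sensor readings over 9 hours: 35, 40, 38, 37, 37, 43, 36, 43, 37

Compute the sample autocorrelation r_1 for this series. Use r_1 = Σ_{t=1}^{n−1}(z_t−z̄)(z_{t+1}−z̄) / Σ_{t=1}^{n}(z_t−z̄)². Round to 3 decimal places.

Mean z̄ = (35 + 40 + 38 + 37 + 37 + 43 + 36 + 43 + 37)/9 = 38.4444
Numerator Σ_{t=1}^{8}(z_t−z̄)(z_{t+1}−z̄) = -38.7531
Denominator Σ(z_t−z̄)² = 68.2222
r_1 = -38.7531 / 68.2222 = -0.568

-0.568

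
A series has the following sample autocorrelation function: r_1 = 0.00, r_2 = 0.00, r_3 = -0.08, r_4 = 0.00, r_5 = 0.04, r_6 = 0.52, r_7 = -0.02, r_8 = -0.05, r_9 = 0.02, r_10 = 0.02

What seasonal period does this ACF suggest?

6

The largest autocorrelation is r_6 = 0.52; the remaining lags stay at or below 0.04.
The dominant spike at lag 6 indicates a seasonal period of 6.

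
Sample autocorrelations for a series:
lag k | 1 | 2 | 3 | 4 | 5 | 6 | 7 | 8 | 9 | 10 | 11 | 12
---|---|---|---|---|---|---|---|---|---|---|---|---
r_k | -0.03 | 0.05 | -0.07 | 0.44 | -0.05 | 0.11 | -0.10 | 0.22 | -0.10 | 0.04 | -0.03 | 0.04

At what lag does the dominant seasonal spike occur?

The largest autocorrelation is r_4 = 0.44, with a weaker echo at lag 8 (0.22); the remaining lags stay at or below 0.11.
The dominant spike at lag 4 indicates a seasonal period of 4.

4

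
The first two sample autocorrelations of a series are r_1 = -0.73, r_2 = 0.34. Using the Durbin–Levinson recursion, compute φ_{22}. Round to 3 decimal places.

-0.413

φ_{22} = (r_2 − r_1²) / (1 − r_1²)
r_1² = (-0.73)² = 0.5329
Numerator = 0.34 − 0.5329 = -0.1929; denominator = 1 − 0.5329 = 0.4671
φ_{22} = -0.1929 / 0.4671 = -0.413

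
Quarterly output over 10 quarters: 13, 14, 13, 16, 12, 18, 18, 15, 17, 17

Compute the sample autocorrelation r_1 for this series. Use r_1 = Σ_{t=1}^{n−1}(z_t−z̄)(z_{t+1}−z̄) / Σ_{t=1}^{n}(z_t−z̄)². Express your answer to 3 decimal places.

Mean z̄ = (13 + 14 + 13 + 16 + 12 + 18 + 18 + 15 + 17 + 17)/10 = 15.3000
Numerator Σ_{t=1}^{9}(z_t−z̄)(z_{t+1}−z̄) = 2.0100
Denominator Σ(z_t−z̄)² = 44.1000
r_1 = 2.0100 / 44.1000 = 0.046

0.046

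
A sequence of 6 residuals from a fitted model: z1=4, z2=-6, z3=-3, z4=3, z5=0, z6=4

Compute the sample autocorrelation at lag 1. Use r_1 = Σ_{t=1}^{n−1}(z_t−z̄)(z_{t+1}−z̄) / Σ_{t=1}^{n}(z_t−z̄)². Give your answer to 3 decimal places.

Mean z̄ = (4 − 6 − 3 + 3 + 0 + 4)/6 = 0.3333
Deviations from mean: 3.6667, -6.3333, -3.3333, 2.6667, -0.3333, 3.6667
Numerator Σ_{t=1}^{5}(z_t−z̄)(z_{t+1}−z̄) = -13.1111
Denominator Σ(z_t−z̄)² = 85.3333
r_1 = -13.1111 / 85.3333 = -0.154

-0.154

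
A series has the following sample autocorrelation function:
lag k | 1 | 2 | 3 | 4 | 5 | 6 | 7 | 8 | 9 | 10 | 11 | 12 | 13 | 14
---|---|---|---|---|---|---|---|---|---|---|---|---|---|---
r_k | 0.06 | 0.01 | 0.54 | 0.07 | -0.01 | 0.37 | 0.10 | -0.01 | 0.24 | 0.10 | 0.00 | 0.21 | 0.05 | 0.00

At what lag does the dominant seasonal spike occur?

3

The largest autocorrelation is r_3 = 0.54, with weaker echoes at lags 6 (0.37), 9 (0.24) and 12 (0.21); the remaining lags stay at or below 0.10.
The dominant spike at lag 3 indicates a seasonal period of 3.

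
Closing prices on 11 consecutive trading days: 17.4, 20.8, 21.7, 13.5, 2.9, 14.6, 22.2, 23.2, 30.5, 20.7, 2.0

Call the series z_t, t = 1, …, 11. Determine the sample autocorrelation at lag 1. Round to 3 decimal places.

0.244

Mean z̄ = (17.4 + 20.8 + 21.7 + 13.5 + 2.9 + 14.6 + 22.2 + 23.2 + 30.5 + 20.7 + 2.0)/11 = 17.2273
Numerator Σ_{t=1}^{10}(z_t−z̄)(z_{t+1}−z̄) = 180.0920
Denominator Σ(z_t−z̄)² = 739.3618
r_1 = 180.0920 / 739.3618 = 0.244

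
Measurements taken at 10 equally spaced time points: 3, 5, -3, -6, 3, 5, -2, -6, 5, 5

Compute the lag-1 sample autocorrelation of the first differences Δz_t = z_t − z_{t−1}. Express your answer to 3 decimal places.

First differences Δz: 2, -8, -3, 9, 2, -7, -4, 11, 0
Mean of differences = 0.2222
Numerator Σ(Δz_t−Δz̄)(Δz_{t+1}−Δz̄) = -31.0494
Denominator Σ(Δz_t−Δz̄)² = 347.5556
r_1(Δz) = -31.0494 / 347.5556 = -0.089

-0.089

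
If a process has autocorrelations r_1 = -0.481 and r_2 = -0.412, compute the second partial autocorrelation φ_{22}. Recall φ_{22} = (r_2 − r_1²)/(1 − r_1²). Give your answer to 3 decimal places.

-0.837

φ_{22} = (r_2 − r_1²) / (1 − r_1²)
r_1² = (-0.481)² = 0.231361
Numerator = -0.412 − 0.2314 = -0.6434; denominator = 1 − 0.2314 = 0.7686
φ_{22} = -0.6434 / 0.7686 = -0.837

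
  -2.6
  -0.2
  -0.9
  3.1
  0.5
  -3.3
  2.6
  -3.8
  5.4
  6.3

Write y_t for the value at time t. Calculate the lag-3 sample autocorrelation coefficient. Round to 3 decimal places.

-0.036

Mean ȳ = (-2.6 − 0.2 − 0.9 + 3.1 + 0.5 − 3.3 + 2.6 − 3.8 + 5.4 + 6.3)/10 = 0.7100
Σ(y_t−ȳ)(y_{t+3}−ȳ) = (-7.9109) + (0.1911) + (6.4561) + (4.5171) + (0.9471) + (-18.8069) + (10.5651) = -4.0413
Denominator Σ(y_t−ȳ)² = 113.3690
r_3 = -4.0413 / 113.3690 = -0.036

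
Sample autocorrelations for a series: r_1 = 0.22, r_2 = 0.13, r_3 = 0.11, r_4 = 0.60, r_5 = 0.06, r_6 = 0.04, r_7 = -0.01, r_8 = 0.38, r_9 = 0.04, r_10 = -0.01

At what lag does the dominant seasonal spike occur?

4

The largest autocorrelation is r_4 = 0.60, with a weaker echo at lag 8 (0.38); the remaining lags stay at or below 0.22. The elevated value at lag 1 (0.22), dropping to 0.13 at lag 2, reflects decaying short-term dependence rather than seasonality.
The dominant spike at lag 4 indicates a seasonal period of 4.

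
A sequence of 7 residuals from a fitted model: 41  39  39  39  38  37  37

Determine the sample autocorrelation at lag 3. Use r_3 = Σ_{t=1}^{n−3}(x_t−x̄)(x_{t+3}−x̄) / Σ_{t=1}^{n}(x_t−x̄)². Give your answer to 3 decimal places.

Mean x̄ = (41 + 39 + 39 + 39 + 38 + 37 + 37)/7 = 38.5714
Deviations from mean: 2.4286, 0.4286, 0.4286, 0.4286, -0.5714, -1.5714, -1.5714
Numerator Σ_{t=1}^{4}(x_t−x̄)(x_{t+3}−x̄) = -0.5510
Denominator Σ(x_t−x̄)² = 11.7143
r_3 = -0.5510 / 11.7143 = -0.047

-0.047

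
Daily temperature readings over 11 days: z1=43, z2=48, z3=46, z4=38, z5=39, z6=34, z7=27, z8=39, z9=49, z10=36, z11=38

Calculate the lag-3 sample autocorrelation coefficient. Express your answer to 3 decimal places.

-0.070

Mean z̄ = (43 + 48 + 46 + 38 + 39 + 34 + 27 + 39 + 49 + 36 + 38)/11 = 39.7273
Numerator Σ_{t=1}^{8}(z_t−z̄)(z_{t+3}−z̄) = -29.4959
Denominator Σ(z_t−z̄)² = 420.1818
r_3 = -29.4959 / 420.1818 = -0.070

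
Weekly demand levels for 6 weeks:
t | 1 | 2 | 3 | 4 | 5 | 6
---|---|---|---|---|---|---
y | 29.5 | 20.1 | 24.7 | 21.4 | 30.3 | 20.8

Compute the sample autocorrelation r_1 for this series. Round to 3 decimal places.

Mean ȳ = (29.5 + 20.1 + 24.7 + 21.4 + 30.3 + 20.8)/6 = 24.4667
Numerator Σ_{t=1}^{5}(y_t−ȳ)(y_{t+1}−ȳ) = -62.9911
Denominator Σ(y_t−ȳ)² = 101.3333
r_1 = -62.9911 / 101.3333 = -0.622

-0.622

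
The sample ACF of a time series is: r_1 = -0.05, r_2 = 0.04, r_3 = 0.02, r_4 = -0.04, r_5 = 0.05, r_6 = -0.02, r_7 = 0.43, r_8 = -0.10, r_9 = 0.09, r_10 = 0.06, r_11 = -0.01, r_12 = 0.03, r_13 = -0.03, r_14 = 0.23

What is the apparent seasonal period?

The largest autocorrelation is r_7 = 0.43, with a weaker echo at lag 14 (0.23); the remaining lags stay at or below 0.09.
The dominant spike at lag 7 indicates a seasonal period of 7.

7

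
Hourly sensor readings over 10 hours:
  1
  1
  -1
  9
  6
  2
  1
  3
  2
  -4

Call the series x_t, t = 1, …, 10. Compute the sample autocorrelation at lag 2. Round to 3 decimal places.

-0.228

Mean x̄ = (1 + 1 − 1 + 9 + 6 + 2 + 1 + 3 + 2 − 4)/10 = 2.0000
Numerator Σ_{t=1}^{8}(x_t−x̄)(x_{t+2}−x̄) = -26.0000
Denominator Σ(x_t−x̄)² = 114.0000
r_2 = -26.0000 / 114.0000 = -0.228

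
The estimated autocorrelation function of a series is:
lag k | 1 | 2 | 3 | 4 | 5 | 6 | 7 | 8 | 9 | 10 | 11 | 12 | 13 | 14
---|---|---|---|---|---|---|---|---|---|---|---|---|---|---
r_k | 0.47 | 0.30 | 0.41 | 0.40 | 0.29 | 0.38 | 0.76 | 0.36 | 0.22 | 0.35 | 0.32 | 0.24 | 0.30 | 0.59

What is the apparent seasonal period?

7

The largest autocorrelation is r_7 = 0.76, with a weaker echo at lag 14 (0.59); the remaining lags stay at or below 0.47. The elevated value at lag 1 (0.47), dropping to 0.30 at lag 2, reflects decaying short-term dependence rather than seasonality.
The dominant spike at lag 7 indicates a seasonal period of 7.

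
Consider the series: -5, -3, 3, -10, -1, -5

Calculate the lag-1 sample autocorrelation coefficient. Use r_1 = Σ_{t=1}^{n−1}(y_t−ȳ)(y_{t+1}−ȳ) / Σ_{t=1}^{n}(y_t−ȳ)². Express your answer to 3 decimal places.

-0.626

Mean ȳ = (-5 − 3 + 3 − 10 − 1 − 5)/6 = -3.5000
Σ(y_t−ȳ)(y_{t+1}−ȳ) = (-0.7500) + (3.2500) + (-42.2500) + (-16.2500) + (-3.7500) = -59.7500
Denominator Σ(y_t−ȳ)² = 95.5000
r_1 = -59.7500 / 95.5000 = -0.626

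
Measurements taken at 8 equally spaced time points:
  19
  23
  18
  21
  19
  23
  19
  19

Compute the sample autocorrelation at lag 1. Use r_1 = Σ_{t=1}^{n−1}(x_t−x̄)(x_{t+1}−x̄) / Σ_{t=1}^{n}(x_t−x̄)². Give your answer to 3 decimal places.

-0.647

Mean x̄ = (19 + 23 + 18 + 21 + 19 + 23 + 19 + 19)/8 = 20.1250
Deviations from mean: -1.1250, 2.8750, -2.1250, 0.8750, -1.1250, 2.8750, -1.1250, -1.1250
Σ(x_t−x̄)(x_{t+1}−x̄) = (-3.2344) + (-6.1094) + (-1.8594) + (-0.9844) + (-3.2344) + (-3.2344) + (1.2656) = -17.3906
Denominator Σ(x_t−x̄)² = 26.8750
r_1 = -17.3906 / 26.8750 = -0.647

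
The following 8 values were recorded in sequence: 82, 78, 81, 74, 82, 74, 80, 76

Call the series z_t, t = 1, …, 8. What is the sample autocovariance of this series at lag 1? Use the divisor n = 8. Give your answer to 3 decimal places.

-7.064

Mean z̄ = (82 + 78 + 81 + 74 + 82 + 74 + 80 + 76)/8 = 78.3750
Deviations: 3.6250, -0.3750, 2.6250, -4.3750, 3.6250, -4.3750, 1.6250, -2.3750
Σ_{t=1}^{7}(z_t−z̄)(z_{t+1}−z̄) = -56.5156
γ_1 = -56.5156 / 8 = -7.064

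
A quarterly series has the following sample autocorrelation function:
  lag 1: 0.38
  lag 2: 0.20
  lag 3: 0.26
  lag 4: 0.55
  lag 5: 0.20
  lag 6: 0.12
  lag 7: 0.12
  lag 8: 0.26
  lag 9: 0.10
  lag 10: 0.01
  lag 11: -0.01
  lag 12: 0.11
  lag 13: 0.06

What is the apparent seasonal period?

4

The largest autocorrelation is r_4 = 0.55; the remaining lags stay at or below 0.38. The elevated value at lag 1 (0.38), dropping to 0.20 at lag 2, reflects decaying short-term dependence rather than seasonality.
The dominant spike at lag 4 indicates a seasonal period of 4.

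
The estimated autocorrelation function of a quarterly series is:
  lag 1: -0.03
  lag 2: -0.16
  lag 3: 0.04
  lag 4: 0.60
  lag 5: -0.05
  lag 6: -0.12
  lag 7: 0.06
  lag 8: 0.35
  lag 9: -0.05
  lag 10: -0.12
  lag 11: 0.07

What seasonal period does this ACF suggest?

4

The largest autocorrelation is r_4 = 0.60, with a weaker echo at lag 8 (0.35); the remaining lags stay at or below 0.07.
The dominant spike at lag 4 indicates a seasonal period of 4.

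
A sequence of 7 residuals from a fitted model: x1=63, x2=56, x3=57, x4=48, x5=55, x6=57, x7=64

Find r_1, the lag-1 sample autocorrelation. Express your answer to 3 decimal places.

Mean x̄ = (63 + 56 + 57 + 48 + 55 + 57 + 64)/7 = 57.1429
Σ(x_t−x̄)(x_{t+1}−x̄) = (-6.6939) + (0.1633) + (1.3061) + (19.5918) + (0.3061) + (-0.9796) = 13.6939
Denominator Σ(x_t−x̄)² = 170.8571
r_1 = 13.6939 / 170.8571 = 0.080

0.080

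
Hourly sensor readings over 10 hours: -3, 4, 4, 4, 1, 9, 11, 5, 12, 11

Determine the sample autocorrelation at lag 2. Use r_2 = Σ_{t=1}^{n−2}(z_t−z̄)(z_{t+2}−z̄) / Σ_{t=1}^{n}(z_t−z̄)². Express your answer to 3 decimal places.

Mean z̄ = (-3 + 4 + 4 + 4 + 1 + 9 + 11 + 5 + 12 + 11)/10 = 5.8000
Numerator Σ_{t=1}^{8}(z_t−z̄)(z_{t+2}−z̄) = 22.5200
Denominator Σ(z_t−z̄)² = 213.6000
r_2 = 22.5200 / 213.6000 = 0.105

0.105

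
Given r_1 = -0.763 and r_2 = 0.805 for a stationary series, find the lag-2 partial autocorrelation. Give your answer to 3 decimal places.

0.533

φ_{22} = (r_2 − r_1²) / (1 − r_1²)
r_1² = (-0.763)² = 0.582169
Numerator = 0.805 − 0.5822 = 0.2228; denominator = 1 − 0.5822 = 0.4178
φ_{22} = 0.2228 / 0.4178 = 0.533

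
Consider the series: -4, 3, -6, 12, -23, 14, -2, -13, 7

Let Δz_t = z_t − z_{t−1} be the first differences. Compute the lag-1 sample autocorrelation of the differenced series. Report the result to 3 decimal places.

-0.726

First differences Δz: 7, -9, 18, -35, 37, -16, -11, 20
Mean of differences = 1.3750
Numerator Σ(Δz_t−Δz̄)(Δz_{t+1}−Δz̄) = -2765.8906
Denominator Σ(Δz_t−Δz̄)² = 3809.8750
r_1(Δz) = -2765.8906 / 3809.8750 = -0.726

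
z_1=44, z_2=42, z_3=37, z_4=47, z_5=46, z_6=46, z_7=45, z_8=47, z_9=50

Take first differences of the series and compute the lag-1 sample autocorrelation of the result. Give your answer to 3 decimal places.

-0.361

First differences Δz: -2, -5, 10, -1, 0, -1, 2, 3
Mean of differences = 0.7500
Numerator Σ(Δz_t−Δz̄)(Δz_{t+1}−Δz̄) = -50.3125
Denominator Σ(Δz_t−Δz̄)² = 139.5000
r_1(Δz) = -50.3125 / 139.5000 = -0.361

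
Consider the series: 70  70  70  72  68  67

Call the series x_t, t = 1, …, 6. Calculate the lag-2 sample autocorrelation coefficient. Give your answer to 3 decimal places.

Mean x̄ = (70 + 70 + 70 + 72 + 68 + 67)/6 = 69.5000
Deviations from mean: 0.5000, 0.5000, 0.5000, 2.5000, -1.5000, -2.5000
Σ(x_t−x̄)(x_{t+2}−x̄) = (0.2500) + (1.2500) + (-0.7500) + (-6.2500) = -5.5000
Denominator Σ(x_t−x̄)² = 15.5000
r_2 = -5.5000 / 15.5000 = -0.355

-0.355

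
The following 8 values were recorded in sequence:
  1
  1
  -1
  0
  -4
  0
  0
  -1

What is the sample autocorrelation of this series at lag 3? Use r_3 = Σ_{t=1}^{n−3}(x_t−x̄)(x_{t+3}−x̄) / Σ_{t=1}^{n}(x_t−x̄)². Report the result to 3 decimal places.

Mean x̄ = (1 + 1 − 1 + 0 − 4 + 0 + 0 − 1)/8 = -0.5000
Deviations from mean: 1.5000, 1.5000, -0.5000, 0.5000, -3.5000, 0.5000, 0.5000, -0.5000
Σ(x_t−x̄)(x_{t+3}−x̄) = (0.7500) + (-5.2500) + (-0.2500) + (0.2500) + (1.7500) = -2.7500
Denominator Σ(x_t−x̄)² = 18.0000
r_3 = -2.7500 / 18.0000 = -0.153

-0.153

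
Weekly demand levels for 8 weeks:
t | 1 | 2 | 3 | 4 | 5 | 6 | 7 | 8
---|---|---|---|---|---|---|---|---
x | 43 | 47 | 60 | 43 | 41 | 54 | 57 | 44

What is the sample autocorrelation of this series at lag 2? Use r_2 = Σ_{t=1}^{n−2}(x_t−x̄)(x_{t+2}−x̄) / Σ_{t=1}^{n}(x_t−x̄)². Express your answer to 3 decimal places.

-0.697

Mean x̄ = (43 + 47 + 60 + 43 + 41 + 54 + 57 + 44)/8 = 48.6250
Deviations from mean: -5.6250, -1.6250, 11.3750, -5.6250, -7.6250, 5.3750, 8.3750, -4.6250
Σ(x_t−x̄)(x_{t+2}−x̄) = (-63.9844) + (9.1406) + (-86.7344) + (-30.2344) + (-63.8594) + (-24.8594) = -260.5313
Denominator Σ(x_t−x̄)² = 373.8750
r_2 = -260.5313 / 373.8750 = -0.697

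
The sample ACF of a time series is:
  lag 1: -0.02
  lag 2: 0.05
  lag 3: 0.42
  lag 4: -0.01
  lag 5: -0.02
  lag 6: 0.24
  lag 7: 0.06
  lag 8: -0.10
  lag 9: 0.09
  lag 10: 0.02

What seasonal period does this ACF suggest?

3

The largest autocorrelation is r_3 = 0.42, with a weaker echo at lag 6 (0.24); the remaining lags stay at or below 0.09.
The dominant spike at lag 3 indicates a seasonal period of 3.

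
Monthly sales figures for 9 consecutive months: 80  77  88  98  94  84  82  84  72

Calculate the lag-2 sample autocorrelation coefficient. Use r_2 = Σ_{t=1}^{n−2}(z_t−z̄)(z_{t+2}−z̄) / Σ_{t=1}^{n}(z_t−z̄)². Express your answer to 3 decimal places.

Mean z̄ = (80 + 77 + 88 + 98 + 94 + 84 + 82 + 84 + 72)/9 = 84.3333
Numerator Σ_{t=1}^{7}(z_t−z̄)(z_{t+2}−z̄) = -78.8889
Denominator Σ(z_t−z̄)² = 524.0000
r_2 = -78.8889 / 524.0000 = -0.151

-0.151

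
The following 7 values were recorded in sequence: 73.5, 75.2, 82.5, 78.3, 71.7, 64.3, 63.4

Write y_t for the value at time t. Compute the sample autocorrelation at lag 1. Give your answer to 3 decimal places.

Mean ȳ = (73.5 + 75.2 + 82.5 + 78.3 + 71.7 + 64.3 + 63.4)/7 = 72.7000
Numerator Σ_{t=1}^{6}(y_t−ȳ)(y_{t+1}−ȳ) = 162.3000
Denominator Σ(y_t−ȳ)² = 292.3400
r_1 = 162.3000 / 292.3400 = 0.555

0.555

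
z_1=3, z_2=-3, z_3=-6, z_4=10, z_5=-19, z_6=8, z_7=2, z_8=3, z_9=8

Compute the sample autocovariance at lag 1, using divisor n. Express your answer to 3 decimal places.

-38.235

Mean z̄ = (3 − 3 − 6 + 10 − 19 + 8 + 2 + 3 + 8)/9 = 0.6667
Σ_{t=1}^{8}(z_t−z̄)(z_{t+1}−z̄) = -344.1111
γ_1 = -344.1111 / 9 = -38.235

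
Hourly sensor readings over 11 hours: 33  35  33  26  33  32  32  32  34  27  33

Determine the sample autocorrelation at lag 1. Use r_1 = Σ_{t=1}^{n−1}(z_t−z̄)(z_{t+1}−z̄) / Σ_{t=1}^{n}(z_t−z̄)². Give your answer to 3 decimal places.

Mean z̄ = (33 + 35 + 33 + 26 + 33 + 32 + 32 + 32 + 34 + 27 + 33)/11 = 31.8182
Numerator Σ_{t=1}^{10}(z_t−z̄)(z_{t+1}−z̄) = -21.7603
Denominator Σ(z_t−z̄)² = 77.6364
r_1 = -21.7603 / 77.6364 = -0.280

-0.280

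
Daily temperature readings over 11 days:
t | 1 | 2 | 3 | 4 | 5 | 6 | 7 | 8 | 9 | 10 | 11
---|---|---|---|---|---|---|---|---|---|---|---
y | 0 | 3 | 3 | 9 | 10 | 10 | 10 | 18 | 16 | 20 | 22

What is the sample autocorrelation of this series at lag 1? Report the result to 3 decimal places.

Mean ȳ = (0 + 3 + 3 + 9 + 10 + 10 + 10 + 18 + 16 + 20 + 22)/11 = 11.0000
Numerator Σ_{t=1}^{10}(y_t−ȳ)(y_{t+1}−ȳ) = 344.0000
Denominator Σ(y_t−ȳ)² = 532.0000
r_1 = 344.0000 / 532.0000 = 0.647

0.647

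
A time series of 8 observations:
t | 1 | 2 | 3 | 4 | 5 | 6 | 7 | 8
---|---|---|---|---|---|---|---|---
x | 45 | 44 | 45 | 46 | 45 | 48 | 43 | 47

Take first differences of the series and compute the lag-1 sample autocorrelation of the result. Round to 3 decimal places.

First differences Δx: -1, 1, 1, -1, 3, -5, 4
Mean of differences = 0.2857
Numerator Σ(Δx_t−Δx̄)(Δx_{t+1}−Δx̄) = -38.7959
Denominator Σ(Δx_t−Δx̄)² = 53.4286
r_1(Δx) = -38.7959 / 53.4286 = -0.726

-0.726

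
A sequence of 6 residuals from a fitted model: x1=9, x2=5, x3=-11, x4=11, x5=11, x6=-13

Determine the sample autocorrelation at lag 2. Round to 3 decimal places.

Mean x̄ = (9 + 5 − 11 + 11 + 11 − 13)/6 = 2.0000
Σ(x_t−x̄)(x_{t+2}−x̄) = (-91.0000) + (27.0000) + (-117.0000) + (-135.0000) = -316.0000
Denominator Σ(x_t−x̄)² = 614.0000
r_2 = -316.0000 / 614.0000 = -0.515

-0.515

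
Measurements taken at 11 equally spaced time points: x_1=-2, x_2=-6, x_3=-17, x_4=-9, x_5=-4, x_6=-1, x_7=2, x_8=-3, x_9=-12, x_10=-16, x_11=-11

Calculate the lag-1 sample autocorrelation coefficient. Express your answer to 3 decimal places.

0.451

Mean x̄ = (-2 − 6 − 17 − 9 − 4 − 1 + 2 − 3 − 12 − 16 − 11)/11 = -7.1818
Numerator Σ_{t=1}^{10}(x_t−x̄)(x_{t+1}−x̄) = 177.4215
Denominator Σ(x_t−x̄)² = 393.6364
r_1 = 177.4215 / 393.6364 = 0.451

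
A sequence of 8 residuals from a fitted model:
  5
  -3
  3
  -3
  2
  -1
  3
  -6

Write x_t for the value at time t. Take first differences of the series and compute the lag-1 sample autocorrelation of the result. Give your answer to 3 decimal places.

First differences Δx: -8, 6, -6, 5, -3, 4, -9
Mean of differences = -1.5714
Numerator Σ(Δx_t−Δx̄)(Δx_{t+1}−Δx̄) = -170.0408
Denominator Σ(Δx_t−Δx̄)² = 249.7143
r_1(Δx) = -170.0408 / 249.7143 = -0.681

-0.681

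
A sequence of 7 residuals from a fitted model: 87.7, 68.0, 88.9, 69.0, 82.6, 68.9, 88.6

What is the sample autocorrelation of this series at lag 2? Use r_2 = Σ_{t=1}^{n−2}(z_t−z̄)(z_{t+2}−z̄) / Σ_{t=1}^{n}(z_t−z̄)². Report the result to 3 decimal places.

Mean z̄ = (87.7 + 68.0 + 88.9 + 69.0 + 82.6 + 68.9 + 88.6)/7 = 79.1000
Σ(z_t−z̄)(z_{t+2}−z̄) = (84.2800) + (112.1100) + (34.3000) + (103.0200) + (33.2500) = 366.9600
Denominator Σ(z_t−z̄)² = 601.7600
r_2 = 366.9600 / 601.7600 = 0.610

0.610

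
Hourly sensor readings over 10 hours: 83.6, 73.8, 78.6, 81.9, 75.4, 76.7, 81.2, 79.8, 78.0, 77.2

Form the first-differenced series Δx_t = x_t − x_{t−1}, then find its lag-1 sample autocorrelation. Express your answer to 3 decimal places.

-0.282

First differences Δx: -9.8, 4.8, 3.3, -6.5, 1.3, 4.5, -1.4, -1.8, -0.8
Mean of differences = -0.7111
Numerator Σ(Δx_t−Δx̄)(Δx_{t+1}−Δx̄) = -55.1090
Denominator Σ(Δx_t−Δx̄)² = 195.4489
r_1(Δx) = -55.1090 / 195.4489 = -0.282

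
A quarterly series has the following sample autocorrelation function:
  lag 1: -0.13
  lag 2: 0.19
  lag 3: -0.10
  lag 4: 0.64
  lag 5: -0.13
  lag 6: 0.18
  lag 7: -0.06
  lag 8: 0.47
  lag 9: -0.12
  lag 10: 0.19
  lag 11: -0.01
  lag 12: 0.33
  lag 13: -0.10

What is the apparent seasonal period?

4

The largest autocorrelation is r_4 = 0.64, with weaker echoes at lags 8 (0.47) and 12 (0.33); the remaining lags stay at or below 0.19.
The dominant spike at lag 4 indicates a seasonal period of 4.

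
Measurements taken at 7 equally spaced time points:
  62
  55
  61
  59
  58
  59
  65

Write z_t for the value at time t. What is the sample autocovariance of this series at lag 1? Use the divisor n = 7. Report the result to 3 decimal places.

-2.595

Mean z̄ = (62 + 55 + 61 + 59 + 58 + 59 + 65)/7 = 59.8571
Σ_{t=1}^{6}(z_t−z̄)(z_{t+1}−z̄) = -18.1633
γ_1 = -18.1633 / 7 = -2.595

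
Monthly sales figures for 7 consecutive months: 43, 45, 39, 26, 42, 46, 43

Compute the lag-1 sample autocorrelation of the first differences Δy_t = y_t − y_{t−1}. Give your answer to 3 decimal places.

First differences Δy: 2, -6, -13, 16, 4, -3
Mean of differences = 0.0000
Numerator Σ(Δy_t−Δȳ)(Δy_{t+1}−Δȳ) = -90.0000
Denominator Σ(Δy_t−Δȳ)² = 490.0000
r_1(Δy) = -90.0000 / 490.0000 = -0.184

-0.184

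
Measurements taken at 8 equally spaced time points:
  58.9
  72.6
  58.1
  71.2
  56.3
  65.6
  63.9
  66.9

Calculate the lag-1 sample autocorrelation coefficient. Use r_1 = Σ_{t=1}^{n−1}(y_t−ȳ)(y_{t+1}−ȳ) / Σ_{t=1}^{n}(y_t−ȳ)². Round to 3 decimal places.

Mean ȳ = (58.9 + 72.6 + 58.1 + 71.2 + 56.3 + 65.6 + 63.9 + 66.9)/8 = 64.1875
Deviations from mean: -5.2875, 8.4125, -6.0875, 7.0125, -7.8875, 1.4125, -0.2875, 2.7125
Σ(y_t−ȳ)(y_{t+1}−ȳ) = (-44.4811) + (-51.2111) + (-42.6886) + (-55.3111) + (-11.1411) + (-0.4061) + (-0.7798) = -206.0189
Denominator Σ(y_t−ȳ)² = 256.6088
r_1 = -206.0189 / 256.6088 = -0.803

-0.803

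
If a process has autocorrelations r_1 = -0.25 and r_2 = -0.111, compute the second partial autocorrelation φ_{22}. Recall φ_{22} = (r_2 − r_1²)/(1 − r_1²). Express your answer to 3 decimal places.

φ_{22} = (r_2 − r_1²) / (1 − r_1²)
r_1² = (-0.25)² = 0.0625
Numerator = -0.111 − 0.0625 = -0.1735; denominator = 1 − 0.0625 = 0.9375
φ_{22} = -0.1735 / 0.9375 = -0.185

-0.185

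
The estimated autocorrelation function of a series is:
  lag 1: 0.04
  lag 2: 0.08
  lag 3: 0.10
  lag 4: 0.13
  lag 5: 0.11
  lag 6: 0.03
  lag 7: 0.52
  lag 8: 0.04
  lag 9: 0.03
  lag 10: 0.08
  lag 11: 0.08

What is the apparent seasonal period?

7

The largest autocorrelation is r_7 = 0.52; the remaining lags stay at or below 0.13.
The dominant spike at lag 7 indicates a seasonal period of 7.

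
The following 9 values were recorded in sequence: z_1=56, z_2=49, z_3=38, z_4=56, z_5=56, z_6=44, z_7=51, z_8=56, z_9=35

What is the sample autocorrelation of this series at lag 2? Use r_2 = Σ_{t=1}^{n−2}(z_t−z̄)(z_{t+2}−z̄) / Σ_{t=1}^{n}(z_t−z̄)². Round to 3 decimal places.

Mean z̄ = (56 + 49 + 38 + 56 + 56 + 44 + 51 + 56 + 35)/9 = 49.0000
Numerator Σ_{t=1}^{7}(z_t−z̄)(z_{t+2}−z̄) = -238.0000
Denominator Σ(z_t−z̄)² = 542.0000
r_2 = -238.0000 / 542.0000 = -0.439

-0.439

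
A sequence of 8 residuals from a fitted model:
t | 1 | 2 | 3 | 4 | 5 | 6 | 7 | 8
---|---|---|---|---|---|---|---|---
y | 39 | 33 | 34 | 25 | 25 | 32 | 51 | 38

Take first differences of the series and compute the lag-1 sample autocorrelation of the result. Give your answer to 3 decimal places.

-0.181

First differences Δy: -6, 1, -9, 0, 7, 19, -13
Mean of differences = -0.1429
Numerator Σ(Δy_t−Δȳ)(Δy_{t+1}−Δȳ) = -126.4490
Denominator Σ(Δy_t−Δȳ)² = 696.8571
r_1(Δy) = -126.4490 / 696.8571 = -0.181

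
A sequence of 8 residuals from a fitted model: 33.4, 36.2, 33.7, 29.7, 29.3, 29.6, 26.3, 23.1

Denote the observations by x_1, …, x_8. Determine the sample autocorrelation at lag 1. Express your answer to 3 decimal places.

Mean x̄ = (33.4 + 36.2 + 33.7 + 29.7 + 29.3 + 29.6 + 26.3 + 23.1)/8 = 30.1625
Deviations from mean: 3.2375, 6.0375, 3.5375, -0.4625, -0.8625, -0.5625, -3.8625, -7.0625
Numerator Σ_{t=1}^{7}(x_t−x̄)(x_{t+1}−x̄) = 69.6036
Denominator Σ(x_t−x̄)² = 125.5188
r_1 = 69.6036 / 125.5188 = 0.555

0.555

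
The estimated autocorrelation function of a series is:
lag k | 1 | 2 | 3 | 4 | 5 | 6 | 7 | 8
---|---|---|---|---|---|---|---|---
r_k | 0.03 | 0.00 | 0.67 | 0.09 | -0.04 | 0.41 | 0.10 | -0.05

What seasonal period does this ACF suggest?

3

The largest autocorrelation is r_3 = 0.67, with a weaker echo at lag 6 (0.41); the remaining lags stay at or below 0.10.
The dominant spike at lag 3 indicates a seasonal period of 3.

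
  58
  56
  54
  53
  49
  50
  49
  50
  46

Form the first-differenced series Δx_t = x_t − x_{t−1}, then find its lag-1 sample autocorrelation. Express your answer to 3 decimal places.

-0.433

First differences Δx: -2, -2, -1, -4, 1, -1, 1, -4
Mean of differences = -1.5000
Numerator Σ(Δx_t−Δx̄)(Δx_{t+1}−Δx̄) = -11.2500
Denominator Σ(Δx_t−Δx̄)² = 26.0000
r_1(Δx) = -11.2500 / 26.0000 = -0.433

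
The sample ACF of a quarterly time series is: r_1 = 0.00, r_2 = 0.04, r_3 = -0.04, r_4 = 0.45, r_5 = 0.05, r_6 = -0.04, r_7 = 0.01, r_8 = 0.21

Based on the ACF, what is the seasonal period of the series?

The largest autocorrelation is r_4 = 0.45, with a weaker echo at lag 8 (0.21); the remaining lags stay at or below 0.05.
The dominant spike at lag 4 indicates a seasonal period of 4.

4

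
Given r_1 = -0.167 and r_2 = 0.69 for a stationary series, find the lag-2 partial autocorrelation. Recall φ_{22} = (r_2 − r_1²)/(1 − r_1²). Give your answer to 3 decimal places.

φ_{22} = (r_2 − r_1²) / (1 − r_1²)
r_1² = (-0.167)² = 0.027889
Numerator = 0.69 − 0.0279 = 0.6621; denominator = 1 − 0.0279 = 0.9721
φ_{22} = 0.6621 / 0.9721 = 0.681

0.681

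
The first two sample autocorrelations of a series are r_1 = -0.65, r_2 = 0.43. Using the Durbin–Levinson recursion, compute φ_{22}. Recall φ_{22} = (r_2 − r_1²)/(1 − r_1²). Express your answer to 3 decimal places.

0.013

φ_{22} = (r_2 − r_1²) / (1 − r_1²)
r_1² = (-0.65)² = 0.4225
Numerator = 0.43 − 0.4225 = 0.0075; denominator = 1 − 0.4225 = 0.5775
φ_{22} = 0.0075 / 0.5775 = 0.013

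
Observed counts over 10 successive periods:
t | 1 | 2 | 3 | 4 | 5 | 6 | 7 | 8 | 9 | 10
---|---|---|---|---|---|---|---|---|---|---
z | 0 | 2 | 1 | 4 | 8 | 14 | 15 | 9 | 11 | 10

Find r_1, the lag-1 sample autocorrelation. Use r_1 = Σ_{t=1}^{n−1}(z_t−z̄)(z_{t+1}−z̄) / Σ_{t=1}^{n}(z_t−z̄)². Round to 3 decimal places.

Mean z̄ = (0 + 2 + 1 + 4 + 8 + 14 + 15 + 9 + 11 + 10)/10 = 7.4000
Numerator Σ_{t=1}^{9}(z_t−z̄)(z_{t+1}−z̄) = 175.6400
Denominator Σ(z_t−z̄)² = 260.4000
r_1 = 175.6400 / 260.4000 = 0.675

0.675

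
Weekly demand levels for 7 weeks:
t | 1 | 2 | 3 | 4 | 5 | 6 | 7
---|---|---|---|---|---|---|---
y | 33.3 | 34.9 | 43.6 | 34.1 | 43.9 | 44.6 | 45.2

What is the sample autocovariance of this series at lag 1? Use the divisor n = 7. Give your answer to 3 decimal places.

Mean ȳ = (33.3 + 34.9 + 43.6 + 34.1 + 43.9 + 44.6 + 45.2)/7 = 39.9429
Σ_{t=1}^{6}(y_t−ȳ)(y_{t+1}−ȳ) = 13.4796
γ_1 = 13.4796 / 7 = 1.926

1.926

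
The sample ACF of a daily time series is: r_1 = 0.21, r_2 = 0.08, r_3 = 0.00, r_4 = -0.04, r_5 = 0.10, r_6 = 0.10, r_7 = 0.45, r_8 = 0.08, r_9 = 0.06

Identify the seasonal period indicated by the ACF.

The largest autocorrelation is r_7 = 0.45; the remaining lags stay at or below 0.21. The elevated value at lag 1 (0.21), dropping to 0.08 at lag 2, reflects decaying short-term dependence rather than seasonality.
The dominant spike at lag 7 indicates a seasonal period of 7.

7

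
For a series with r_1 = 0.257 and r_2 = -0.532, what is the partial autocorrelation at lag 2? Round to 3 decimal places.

φ_{22} = (r_2 − r_1²) / (1 − r_1²)
r_1² = (0.257)² = 0.066049
Numerator = -0.532 − 0.0660 = -0.5980; denominator = 1 − 0.0660 = 0.9340
φ_{22} = -0.5980 / 0.9340 = -0.640

-0.640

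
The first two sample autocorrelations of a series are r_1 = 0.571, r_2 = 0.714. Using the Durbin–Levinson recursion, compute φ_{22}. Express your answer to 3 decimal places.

0.576

φ_{22} = (r_2 − r_1²) / (1 − r_1²)
r_1² = (0.571)² = 0.326041
Numerator = 0.714 − 0.3260 = 0.3880; denominator = 1 − 0.3260 = 0.6740
φ_{22} = 0.3880 / 0.6740 = 0.576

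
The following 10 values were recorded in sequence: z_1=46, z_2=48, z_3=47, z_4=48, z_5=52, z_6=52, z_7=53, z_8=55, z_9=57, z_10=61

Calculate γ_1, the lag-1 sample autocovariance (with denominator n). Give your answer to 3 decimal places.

12.659

Mean z̄ = (46 + 48 + 47 + 48 + 52 + 52 + 53 + 55 + 57 + 61)/10 = 51.9000
Σ_{t=1}^{9}(z_t−z̄)(z_{t+1}−z̄) = 126.5900
γ_1 = 126.5900 / 10 = 12.659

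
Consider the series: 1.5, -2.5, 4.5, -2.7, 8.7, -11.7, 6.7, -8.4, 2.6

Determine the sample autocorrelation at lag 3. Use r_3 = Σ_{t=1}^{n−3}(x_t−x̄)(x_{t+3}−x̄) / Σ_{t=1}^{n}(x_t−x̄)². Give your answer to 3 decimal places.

-0.542

Mean x̄ = (1.5 − 2.5 + 4.5 − 2.7 + 8.7 − 11.7 + 6.7 − 8.4 + 2.6)/9 = -0.1444
Numerator Σ_{t=1}^{6}(x_t−x̄)(x_{t+3}−x̄) = -200.9259
Denominator Σ(x_t−x̄)² = 370.6422
r_3 = -200.9259 / 370.6422 = -0.542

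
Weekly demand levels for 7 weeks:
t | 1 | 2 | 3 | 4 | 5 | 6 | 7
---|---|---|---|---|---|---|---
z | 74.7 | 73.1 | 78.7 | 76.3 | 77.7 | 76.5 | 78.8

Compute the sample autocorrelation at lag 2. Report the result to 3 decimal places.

0.075

Mean z̄ = (74.7 + 73.1 + 78.7 + 76.3 + 77.7 + 76.5 + 78.8)/7 = 76.5429
Numerator Σ_{t=1}^{5}(z_t−z̄)(z_{t+2}−z̄) = 1.9792
Denominator Σ(z_t−z̄)² = 26.3971
r_2 = 1.9792 / 26.3971 = 0.075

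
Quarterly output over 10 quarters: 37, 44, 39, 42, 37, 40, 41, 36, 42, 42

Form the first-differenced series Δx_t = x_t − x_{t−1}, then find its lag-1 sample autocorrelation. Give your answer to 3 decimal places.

First differences Δx: 7, -5, 3, -5, 3, 1, -5, 6, 0
Mean of differences = 0.5556
Numerator Σ(Δx_t−Δx̄)(Δx_{t+1}−Δx̄) = -111.1975
Denominator Σ(Δx_t−Δx̄)² = 176.2222
r_1(Δx) = -111.1975 / 176.2222 = -0.631

-0.631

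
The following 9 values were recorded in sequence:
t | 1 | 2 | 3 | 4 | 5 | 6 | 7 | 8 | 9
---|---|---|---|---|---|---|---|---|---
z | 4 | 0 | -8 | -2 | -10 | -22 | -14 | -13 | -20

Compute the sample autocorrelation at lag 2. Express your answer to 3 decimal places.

Mean z̄ = (4 + 0 − 8 − 2 − 10 − 22 − 14 − 13 − 20)/9 = -9.4444
Σ(z_t−z̄)(z_{t+2}−z̄) = (19.4198) + (70.3086) + (-0.8025) + (-93.4691) + (2.5309) + (44.6420) + (48.0864) = 90.7160
Denominator Σ(z_t−z̄)² = 630.2222
r_2 = 90.7160 / 630.2222 = 0.144

0.144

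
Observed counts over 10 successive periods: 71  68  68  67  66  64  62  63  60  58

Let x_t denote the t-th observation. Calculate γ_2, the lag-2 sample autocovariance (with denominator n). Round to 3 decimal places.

5.282

Mean x̄ = (71 + 68 + 68 + 67 + 66 + 64 + 62 + 63 + 60 + 58)/10 = 64.7000
Σ_{t=1}^{8}(x_t−x̄)(x_{t+2}−x̄) = 52.8200
γ_2 = 52.8200 / 10 = 5.282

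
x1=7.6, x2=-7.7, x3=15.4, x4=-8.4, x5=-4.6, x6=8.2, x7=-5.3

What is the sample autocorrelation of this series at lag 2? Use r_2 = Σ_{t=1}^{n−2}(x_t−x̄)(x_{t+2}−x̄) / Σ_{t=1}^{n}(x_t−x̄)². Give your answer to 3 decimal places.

Mean x̄ = (7.6 − 7.7 + 15.4 − 8.4 − 4.6 + 8.2 − 5.3)/7 = 0.7429
Σ(x_t−x̄)(x_{t+2}−x̄) = (100.5061) + (77.1918) + (-78.3110) + (-68.1796) + (32.2861) = 63.4935
Denominator Σ(x_t−x̄)² = 537.3971
r_2 = 63.4935 / 537.3971 = 0.118

0.118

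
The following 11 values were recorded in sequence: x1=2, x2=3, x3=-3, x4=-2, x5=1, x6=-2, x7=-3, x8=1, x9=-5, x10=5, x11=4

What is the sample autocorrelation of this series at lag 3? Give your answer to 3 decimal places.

0.107

Mean x̄ = (2 + 3 − 3 − 2 + 1 − 2 − 3 + 1 − 5 + 5 + 4)/11 = 0.0909
Numerator Σ_{t=1}^{8}(x_t−x̄)(x_{t+3}−x̄) = 11.4298
Denominator Σ(x_t−x̄)² = 106.9091
r_3 = 11.4298 / 106.9091 = 0.107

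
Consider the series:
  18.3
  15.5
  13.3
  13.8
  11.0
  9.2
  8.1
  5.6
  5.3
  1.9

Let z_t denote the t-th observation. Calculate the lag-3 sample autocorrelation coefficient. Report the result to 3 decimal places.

Mean z̄ = (18.3 + 15.5 + 13.3 + 13.8 + 11.0 + 9.2 + 8.1 + 5.6 + 5.3 + 1.9)/10 = 10.2000
Numerator Σ_{t=1}^{7}(z_t−z̄)(z_{t+3}−z̄) = 41.3900
Denominator Σ(z_t−z̄)² = 236.3800
r_3 = 41.3900 / 236.3800 = 0.175

0.175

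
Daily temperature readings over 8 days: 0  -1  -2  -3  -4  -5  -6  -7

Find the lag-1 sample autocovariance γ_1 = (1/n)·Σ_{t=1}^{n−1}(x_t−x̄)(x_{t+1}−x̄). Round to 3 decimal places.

3.281

Mean x̄ = (0 − 1 − 2 − 3 − 4 − 5 − 6 − 7)/8 = -3.5000
Σ_{t=1}^{7}(x_t−x̄)(x_{t+1}−x̄) = 26.2500
γ_1 = 26.2500 / 8 = 3.281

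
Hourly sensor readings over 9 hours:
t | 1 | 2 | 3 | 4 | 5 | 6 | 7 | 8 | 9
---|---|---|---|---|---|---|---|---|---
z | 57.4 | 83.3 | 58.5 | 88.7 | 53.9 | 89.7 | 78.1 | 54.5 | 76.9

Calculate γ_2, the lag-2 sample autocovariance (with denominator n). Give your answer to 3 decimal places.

60.132

Mean z̄ = (57.4 + 83.3 + 58.5 + 88.7 + 53.9 + 89.7 + 78.1 + 54.5 + 76.9)/9 = 71.2222
Σ_{t=1}^{7}(z_t−z̄)(z_{t+2}−z̄) = 541.1923
γ_2 = 541.1923 / 9 = 60.132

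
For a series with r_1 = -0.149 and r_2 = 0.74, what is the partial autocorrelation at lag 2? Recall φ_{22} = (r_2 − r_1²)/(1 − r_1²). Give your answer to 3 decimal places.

0.734

φ_{22} = (r_2 − r_1²) / (1 − r_1²)
r_1² = (-0.149)² = 0.022201
Numerator = 0.74 − 0.0222 = 0.7178; denominator = 1 − 0.0222 = 0.9778
φ_{22} = 0.7178 / 0.9778 = 0.734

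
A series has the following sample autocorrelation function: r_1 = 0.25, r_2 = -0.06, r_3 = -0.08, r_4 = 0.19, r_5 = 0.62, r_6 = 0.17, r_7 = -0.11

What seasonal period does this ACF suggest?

The largest autocorrelation is r_5 = 0.62; the remaining lags stay at or below 0.25.
The dominant spike at lag 5 indicates a seasonal period of 5.

5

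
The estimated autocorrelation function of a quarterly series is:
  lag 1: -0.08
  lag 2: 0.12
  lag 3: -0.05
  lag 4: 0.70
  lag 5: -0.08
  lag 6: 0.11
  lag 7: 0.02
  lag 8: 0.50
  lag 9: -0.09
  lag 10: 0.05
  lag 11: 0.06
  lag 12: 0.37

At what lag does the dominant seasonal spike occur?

4

The largest autocorrelation is r_4 = 0.70, with weaker echoes at lags 8 (0.50) and 12 (0.37); the remaining lags stay at or below 0.12.
The dominant spike at lag 4 indicates a seasonal period of 4.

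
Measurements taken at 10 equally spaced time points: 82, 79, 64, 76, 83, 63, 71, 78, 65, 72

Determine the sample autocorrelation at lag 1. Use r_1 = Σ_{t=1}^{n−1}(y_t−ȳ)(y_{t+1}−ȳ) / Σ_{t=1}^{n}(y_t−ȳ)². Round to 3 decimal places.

-0.235

Mean ȳ = (82 + 79 + 64 + 76 + 83 + 63 + 71 + 78 + 65 + 72)/10 = 73.3000
Numerator Σ_{t=1}^{9}(y_t−ȳ)(y_{t+1}−ȳ) = -117.5900
Denominator Σ(y_t−ȳ)² = 500.1000
r_1 = -117.5900 / 500.1000 = -0.235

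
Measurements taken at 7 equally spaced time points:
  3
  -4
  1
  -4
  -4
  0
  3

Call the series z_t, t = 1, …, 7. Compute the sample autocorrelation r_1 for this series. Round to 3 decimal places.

-0.195

Mean z̄ = (3 − 4 + 1 − 4 − 4 + 0 + 3)/7 = -0.7143
Deviations from mean: 3.7143, -3.2857, 1.7143, -3.2857, -3.2857, 0.7143, 3.7143
Numerator Σ_{t=1}^{6}(z_t−z̄)(z_{t+1}−z̄) = -12.3673
Denominator Σ(z_t−z̄)² = 63.4286
r_1 = -12.3673 / 63.4286 = -0.195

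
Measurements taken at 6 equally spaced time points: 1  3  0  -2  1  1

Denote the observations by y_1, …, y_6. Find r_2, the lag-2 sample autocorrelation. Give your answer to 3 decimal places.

Mean ȳ = (1 + 3 + 0 − 2 + 1 + 1)/6 = 0.6667
Deviations from mean: 0.3333, 2.3333, -0.6667, -2.6667, 0.3333, 0.3333
Σ(y_t−ȳ)(y_{t+2}−ȳ) = (-0.2222) + (-6.2222) + (-0.2222) + (-0.8889) = -7.5556
Denominator Σ(y_t−ȳ)² = 13.3333
r_2 = -7.5556 / 13.3333 = -0.567

-0.567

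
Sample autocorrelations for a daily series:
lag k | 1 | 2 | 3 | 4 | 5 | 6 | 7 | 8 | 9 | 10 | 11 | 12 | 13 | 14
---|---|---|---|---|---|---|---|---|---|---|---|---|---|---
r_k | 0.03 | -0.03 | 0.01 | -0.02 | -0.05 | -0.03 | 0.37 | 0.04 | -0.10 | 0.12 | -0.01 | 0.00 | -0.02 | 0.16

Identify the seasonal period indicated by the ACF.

7

The largest autocorrelation is r_7 = 0.37, with a weaker echo at lag 14 (0.16); the remaining lags stay at or below 0.12.
The dominant spike at lag 7 indicates a seasonal period of 7.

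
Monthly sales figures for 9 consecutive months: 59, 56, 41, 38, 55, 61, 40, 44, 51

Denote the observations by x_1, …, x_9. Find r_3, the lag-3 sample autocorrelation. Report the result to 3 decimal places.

Mean x̄ = (59 + 56 + 41 + 38 + 55 + 61 + 40 + 44 + 51)/9 = 49.4444
Σ(x_t−x̄)(x_{t+3}−x̄) = (-109.3580) + (36.4198) + (-97.5802) + (108.0864) + (-30.2469) + (17.9753) = -74.7037
Denominator Σ(x_t−x̄)² = 622.2222
r_3 = -74.7037 / 622.2222 = -0.120

-0.120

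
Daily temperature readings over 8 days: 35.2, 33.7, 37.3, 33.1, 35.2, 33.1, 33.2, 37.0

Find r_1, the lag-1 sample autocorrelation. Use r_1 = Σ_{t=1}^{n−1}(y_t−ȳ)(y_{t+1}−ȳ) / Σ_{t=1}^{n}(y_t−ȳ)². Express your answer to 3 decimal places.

-0.471

Mean ȳ = (35.2 + 33.7 + 37.3 + 33.1 + 35.2 + 33.1 + 33.2 + 37.0)/8 = 34.7250
Numerator Σ_{t=1}^{7}(y_t−ȳ)(y_{t+1}−ȳ) = -9.8456
Denominator Σ(y_t−ȳ)² = 20.9150
r_1 = -9.8456 / 20.9150 = -0.471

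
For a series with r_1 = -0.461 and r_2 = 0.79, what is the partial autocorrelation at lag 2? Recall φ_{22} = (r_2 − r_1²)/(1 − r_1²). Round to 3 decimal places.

0.733

φ_{22} = (r_2 − r_1²) / (1 − r_1²)
r_1² = (-0.461)² = 0.212521
Numerator = 0.79 − 0.2125 = 0.5775; denominator = 1 − 0.2125 = 0.7875
φ_{22} = 0.5775 / 0.7875 = 0.733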